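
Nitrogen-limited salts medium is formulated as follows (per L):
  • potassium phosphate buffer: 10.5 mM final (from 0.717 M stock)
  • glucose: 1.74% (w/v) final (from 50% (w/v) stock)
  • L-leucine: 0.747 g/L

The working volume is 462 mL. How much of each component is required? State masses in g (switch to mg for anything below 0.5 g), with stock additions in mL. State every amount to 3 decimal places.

potassium phosphate buffer 6.766 mL; glucose 16.078 mL; L-leucine 345.114 mg

Scale factor relative to 1 L: 0.462.
potassium phosphate buffer: dilute stock: 10.5 mM × 462 mL ÷ 717 mM = 6.766 mL
glucose: dilute stock: 1.74% ÷ 50% × 462 mL = 16.078 mL
L-leucine: 0.747 g/L × 0.462 L = 0.345114 g = 345.114 mg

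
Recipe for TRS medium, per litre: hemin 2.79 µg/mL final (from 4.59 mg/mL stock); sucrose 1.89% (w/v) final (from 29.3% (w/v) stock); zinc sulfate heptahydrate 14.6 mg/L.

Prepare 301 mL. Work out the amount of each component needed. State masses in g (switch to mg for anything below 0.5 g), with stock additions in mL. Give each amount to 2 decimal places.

Scale factor relative to 1 L: 0.301.
hemin: C1V1 = C2V2 → 2.79 µg/mL × 301 mL ÷ 4590 µg/mL = 0.18 mL
sucrose: C1V1 = C2V2 → 1.89% ÷ 29.3% × 301 mL = 19.42 mL
zinc sulfate heptahydrate: 14.6 mg/L × 0.301 L = 4.39 mg

hemin 0.18 mL; sucrose 19.42 mL; zinc sulfate heptahydrate 4.39 mg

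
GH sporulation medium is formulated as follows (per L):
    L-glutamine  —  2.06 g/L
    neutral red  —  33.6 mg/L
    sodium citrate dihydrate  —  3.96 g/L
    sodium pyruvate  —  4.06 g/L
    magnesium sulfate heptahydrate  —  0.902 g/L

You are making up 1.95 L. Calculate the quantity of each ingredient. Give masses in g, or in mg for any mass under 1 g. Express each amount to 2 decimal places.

L-glutamine 4.02 g; neutral red 65.52 mg; sodium citrate dihydrate 7.72 g; sodium pyruvate 7.92 g; magnesium sulfate heptahydrate 1.76 g

Working volume: 1.95 L.
L-glutamine: 2.06 g/L × 1.95 L = 4.02 g
neutral red: 33.6 mg/L × 1.95 L = 65.52 mg
sodium citrate dihydrate: 3.96 g/L × 1.95 L = 7.72 g
sodium pyruvate: 4.06 g/L × 1.95 L = 7.92 g
magnesium sulfate heptahydrate: 0.902 g/L × 1.95 L = 1.76 g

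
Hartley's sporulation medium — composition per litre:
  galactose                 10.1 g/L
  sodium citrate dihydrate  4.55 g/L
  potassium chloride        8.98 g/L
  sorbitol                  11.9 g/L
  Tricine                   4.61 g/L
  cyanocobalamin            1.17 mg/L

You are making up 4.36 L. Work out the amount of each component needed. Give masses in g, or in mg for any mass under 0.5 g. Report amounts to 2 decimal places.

galactose 44.04 g; sodium citrate dihydrate 19.84 g; potassium chloride 39.15 g; sorbitol 51.88 g; Tricine 20.10 g; cyanocobalamin 5.10 mg

Scale factor relative to 1 L: 4.36.
galactose: 10.1 g/L × 4.36 L = 44.04 g
sodium citrate dihydrate: 4.55 g/L × 4.36 L = 19.84 g
potassium chloride: 8.98 g/L × 4.36 L = 39.15 g
sorbitol: 11.9 g/L × 4.36 L = 51.88 g
Tricine: 4.61 g/L × 4.36 L = 20.10 g
cyanocobalamin: 1.17 mg/L × 4.36 L = 5.10 mg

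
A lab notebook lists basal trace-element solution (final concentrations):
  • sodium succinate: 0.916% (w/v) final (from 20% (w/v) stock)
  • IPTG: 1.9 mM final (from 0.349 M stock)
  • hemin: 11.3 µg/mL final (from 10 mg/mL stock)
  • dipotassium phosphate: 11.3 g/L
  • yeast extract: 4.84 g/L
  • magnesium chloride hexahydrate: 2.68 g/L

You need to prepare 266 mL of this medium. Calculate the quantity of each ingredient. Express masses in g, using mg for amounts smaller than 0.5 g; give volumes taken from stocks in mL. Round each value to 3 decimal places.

sodium succinate 12.183 mL; IPTG 1.448 mL; hemin 0.301 mL; dipotassium phosphate 3.006 g; yeast extract 1.287 g; magnesium chloride hexahydrate 0.713 g

Working volume: 266 mL = 0.266 L.
sodium succinate: V = C2·V2/C1 = 0.916% ÷ 20% × 266 mL = 12.183 mL
IPTG: V = C2·V2/C1 = 1.9 mM × 266 mL ÷ 349 mM = 1.448 mL
hemin: dilute stock: 11.3 µg/mL × 266 mL ÷ 10000 µg/mL = 0.301 mL
dipotassium phosphate: 11.3 g/L × 0.266 L = 3.006 g
yeast extract: 4.84 g/L × 0.266 L = 1.287 g
magnesium chloride hexahydrate: 2.68 g/L × 0.266 L = 0.713 g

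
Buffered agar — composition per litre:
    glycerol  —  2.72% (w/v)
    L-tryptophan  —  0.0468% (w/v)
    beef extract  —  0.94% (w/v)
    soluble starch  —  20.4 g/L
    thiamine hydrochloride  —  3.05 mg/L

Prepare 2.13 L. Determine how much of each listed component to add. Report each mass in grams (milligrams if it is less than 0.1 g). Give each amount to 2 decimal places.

glycerol 57.94 g; L-tryptophan 1.00 g; beef extract 20.02 g; soluble starch 43.45 g; thiamine hydrochloride 6.50 mg

Scale factor relative to 1 L: 2.13.
glycerol: 2.72% w/v = 27.2 g/L → 27.2 × 2.13 L = 57.94 g
L-tryptophan: 0.0468% w/v = 0.468 g/L → 0.468 × 2.13 L = 1.00 g
beef extract: 0.94 g per 100 mL × 2130 mL ÷ 100 = 20.02 g
soluble starch: 20.4 g/L × 2.13 L = 43.45 g
thiamine hydrochloride: 3.05 mg/L × 2.13 L = 6.50 mg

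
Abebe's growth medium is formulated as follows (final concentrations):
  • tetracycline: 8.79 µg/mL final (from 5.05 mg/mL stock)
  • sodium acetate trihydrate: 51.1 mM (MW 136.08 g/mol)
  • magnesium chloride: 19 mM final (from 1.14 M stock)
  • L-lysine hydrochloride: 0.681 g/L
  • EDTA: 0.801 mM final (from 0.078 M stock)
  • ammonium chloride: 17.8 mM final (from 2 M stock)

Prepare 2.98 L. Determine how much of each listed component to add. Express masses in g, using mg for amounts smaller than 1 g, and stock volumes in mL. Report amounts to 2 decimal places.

Working volume: 2.98 L.
tetracycline: dilute stock: 8.79 µg/mL × 2980 mL ÷ 5050 µg/mL = 5.19 mL
sodium acetate trihydrate: 51.1 mmol/L × 136.08 g/mol × 2.98 L ÷ 1000 = 20.72 g
magnesium chloride: dilute stock: 19 mM × 2980 mL ÷ 1140 mM = 49.67 mL
L-lysine hydrochloride: 0.681 g/L × 2.98 L = 2.03 g
EDTA: V = C2·V2/C1 = 0.801 mM × 2980 mL ÷ 78 mM = 30.60 mL
ammonium chloride: dilute stock: 17.8 mM × 2980 mL ÷ 2000 mM = 26.52 mL

tetracycline 5.19 mL; sodium acetate trihydrate 20.72 g; magnesium chloride 49.67 mL; L-lysine hydrochloride 2.03 g; EDTA 30.60 mL; ammonium chloride 26.52 mL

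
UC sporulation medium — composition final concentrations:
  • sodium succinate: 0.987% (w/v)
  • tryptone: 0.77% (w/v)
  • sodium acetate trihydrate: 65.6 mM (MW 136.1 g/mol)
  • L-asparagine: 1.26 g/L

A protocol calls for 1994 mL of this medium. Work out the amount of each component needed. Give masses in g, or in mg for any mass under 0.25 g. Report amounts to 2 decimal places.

sodium succinate 19.68 g; tryptone 15.35 g; sodium acetate trihydrate 17.80 g; L-asparagine 2.51 g

Working volume: 1994 mL = 1.994 L.
sodium succinate: 0.987% w/v = 9.87 g/L → 9.87 × 1.994 L = 19.68 g
tryptone: 0.77% w/v = 7.7 g/L → 7.7 × 1.994 L = 15.35 g
sodium acetate trihydrate: 65.6 mmol/L × 136.1 g/mol × 1.994 L ÷ 1000 = 17.80 g
L-asparagine: 1.26 g/L × 1.994 L = 2.51 g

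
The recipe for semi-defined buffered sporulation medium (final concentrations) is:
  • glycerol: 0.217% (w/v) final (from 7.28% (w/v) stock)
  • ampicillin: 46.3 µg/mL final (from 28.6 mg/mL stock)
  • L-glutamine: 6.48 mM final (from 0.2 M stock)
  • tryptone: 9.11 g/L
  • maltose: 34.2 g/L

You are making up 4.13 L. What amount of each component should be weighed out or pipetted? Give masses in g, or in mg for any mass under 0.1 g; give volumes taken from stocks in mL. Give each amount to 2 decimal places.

Working volume: 4.13 L.
glycerol: V = C2·V2/C1 = 0.217% ÷ 7.28% × 4130 mL = 123.11 mL
ampicillin: dilute stock: 46.3 µg/mL × 4130 mL ÷ 28600 µg/mL = 6.69 mL
L-glutamine: C1V1 = C2V2 → 6.48 mM × 4130 mL ÷ 200 mM = 133.81 mL
tryptone: 9.11 g/L × 4.13 L = 37.62 g
maltose: 34.2 g/L × 4.13 L = 141.25 g

glycerol 123.11 mL; ampicillin 6.69 mL; L-glutamine 133.81 mL; tryptone 37.62 g; maltose 141.25 g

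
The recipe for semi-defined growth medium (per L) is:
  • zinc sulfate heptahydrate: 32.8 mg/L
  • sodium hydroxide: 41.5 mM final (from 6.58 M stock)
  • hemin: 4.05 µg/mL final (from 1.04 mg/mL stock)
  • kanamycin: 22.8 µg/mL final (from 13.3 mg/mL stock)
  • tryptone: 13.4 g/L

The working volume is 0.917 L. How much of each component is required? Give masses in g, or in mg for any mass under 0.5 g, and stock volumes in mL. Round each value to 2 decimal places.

Scale factor relative to 1 L: 0.917.
zinc sulfate heptahydrate: 32.8 mg/L × 0.917 L = 30.08 mg
sodium hydroxide: C1V1 = C2V2 → 41.5 mM × 917 mL ÷ 6580 mM = 5.78 mL
hemin: V = C2·V2/C1 = 4.05 µg/mL × 917 mL ÷ 1040 µg/mL = 3.57 mL
kanamycin: dilute stock: 22.8 µg/mL × 917 mL ÷ 13300 µg/mL = 1.57 mL
tryptone: 13.4 g/L × 0.917 L = 12.29 g

zinc sulfate heptahydrate 30.08 mg; sodium hydroxide 5.78 mL; hemin 3.57 mL; kanamycin 1.57 mL; tryptone 12.29 g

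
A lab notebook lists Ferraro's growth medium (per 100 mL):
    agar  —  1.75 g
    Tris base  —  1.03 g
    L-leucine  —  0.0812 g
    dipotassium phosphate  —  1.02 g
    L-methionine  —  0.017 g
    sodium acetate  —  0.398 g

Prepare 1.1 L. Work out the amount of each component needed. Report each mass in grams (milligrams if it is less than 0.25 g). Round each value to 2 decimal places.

Scale factor = 1100 mL / 100 mL = 11.
agar: 1.75 g × (1100 mL / 100 mL) = 19.25 g
Tris base: 1.03 g × (1100 mL / 100 mL) = 11.33 g
L-leucine: 0.0812 g × (1100 mL / 100 mL) = 0.89 g
dipotassium phosphate: 1.02 g × (1100 mL / 100 mL) = 11.22 g
L-methionine: 0.017 g × (1100 mL / 100 mL) = 0.187 g = 187.00 mg
sodium acetate: 0.398 g × (1100 mL / 100 mL) = 4.38 g

agar 19.25 g; Tris base 11.33 g; L-leucine 0.89 g; dipotassium phosphate 11.22 g; L-methionine 187.00 mg; sodium acetate 4.38 g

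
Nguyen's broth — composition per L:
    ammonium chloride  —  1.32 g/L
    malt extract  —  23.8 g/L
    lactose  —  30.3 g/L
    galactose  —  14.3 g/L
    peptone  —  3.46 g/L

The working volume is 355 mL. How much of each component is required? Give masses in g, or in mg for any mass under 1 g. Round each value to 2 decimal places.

ammonium chloride 468.60 mg; malt extract 8.45 g; lactose 10.76 g; galactose 5.08 g; peptone 1.23 g

Working volume: 355 mL = 0.355 L.
ammonium chloride: 1.32 g/L × 0.355 L = 0.4686 g = 468.60 mg
malt extract: 23.8 g/L × 0.355 L = 8.45 g
lactose: 30.3 g/L × 0.355 L = 10.76 g
galactose: 14.3 g/L × 0.355 L = 5.08 g
peptone: 3.46 g/L × 0.355 L = 1.23 g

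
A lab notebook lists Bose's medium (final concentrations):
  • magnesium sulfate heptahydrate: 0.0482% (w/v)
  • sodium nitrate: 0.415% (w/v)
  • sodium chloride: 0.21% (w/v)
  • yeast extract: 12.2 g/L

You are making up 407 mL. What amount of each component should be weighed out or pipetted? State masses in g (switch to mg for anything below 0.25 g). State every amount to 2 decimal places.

Target volume = 407 mL = 0.407 L.
magnesium sulfate heptahydrate: 0.0482 g per 100 mL × 407 mL ÷ 100 = 0.196174 g = 196.17 mg
sodium nitrate: 0.415% w/v = 4.15 g/L → 4.15 × 0.407 L = 1.69 g
sodium chloride: 0.21% w/v = 2.1 g/L → 2.1 × 0.407 L = 0.85 g
yeast extract: 12.2 g/L × 0.407 L = 4.97 g

magnesium sulfate heptahydrate 196.17 mg; sodium nitrate 1.69 g; sodium chloride 0.85 g; yeast extract 4.97 g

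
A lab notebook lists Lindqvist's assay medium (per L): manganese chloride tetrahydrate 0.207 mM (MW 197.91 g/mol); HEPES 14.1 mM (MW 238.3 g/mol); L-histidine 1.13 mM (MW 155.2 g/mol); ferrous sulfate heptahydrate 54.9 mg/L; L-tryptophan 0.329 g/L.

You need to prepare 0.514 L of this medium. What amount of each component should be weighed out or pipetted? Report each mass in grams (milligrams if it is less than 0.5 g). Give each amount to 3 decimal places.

manganese chloride tetrahydrate 21.057 mg; HEPES 1.727 g; L-histidine 90.143 mg; ferrous sulfate heptahydrate 28.219 mg; L-tryptophan 169.106 mg

Scale factor relative to 1 L: 0.514.
manganese chloride tetrahydrate: 0.207 mmol/L × 197.91 mg/mmol × 0.514 L = 21.057 mg
HEPES: 14.1 mmol/L × 238.3 g/mol × 0.514 L ÷ 1000 = 1.727 g
L-histidine: 1.13 mmol/L × 155.2 mg/mmol × 0.514 L = 90.143 mg
ferrous sulfate heptahydrate: 54.9 mg/L × 0.514 L = 28.219 mg
L-tryptophan: 0.329 g/L × 0.514 L = 0.169106 g = 169.106 mg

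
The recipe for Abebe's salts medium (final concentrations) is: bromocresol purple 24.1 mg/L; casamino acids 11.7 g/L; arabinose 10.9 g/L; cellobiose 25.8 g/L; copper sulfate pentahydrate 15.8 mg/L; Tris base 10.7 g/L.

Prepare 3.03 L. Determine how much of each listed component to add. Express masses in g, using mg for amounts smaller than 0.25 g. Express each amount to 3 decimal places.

Scale factor relative to 1 L: 3.03.
bromocresol purple: 24.1 mg/L × 3.03 L = 73.023 mg
casamino acids: 11.7 g/L × 3.03 L = 35.451 g
arabinose: 10.9 g/L × 3.03 L = 33.027 g
cellobiose: 25.8 g/L × 3.03 L = 78.174 g
copper sulfate pentahydrate: 15.8 mg/L × 3.03 L = 47.874 mg
Tris base: 10.7 g/L × 3.03 L = 32.421 g

bromocresol purple 73.023 mg; casamino acids 35.451 g; arabinose 33.027 g; cellobiose 78.174 g; copper sulfate pentahydrate 47.874 mg; Tris base 32.421 g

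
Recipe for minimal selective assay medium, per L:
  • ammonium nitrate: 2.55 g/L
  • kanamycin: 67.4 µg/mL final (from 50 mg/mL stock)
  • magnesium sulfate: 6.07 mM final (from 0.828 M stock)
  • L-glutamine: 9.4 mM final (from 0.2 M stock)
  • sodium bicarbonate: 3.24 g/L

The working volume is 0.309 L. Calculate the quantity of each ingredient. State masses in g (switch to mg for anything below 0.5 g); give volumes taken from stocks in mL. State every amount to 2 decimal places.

ammonium nitrate 0.79 g; kanamycin 0.42 mL; magnesium sulfate 2.27 mL; L-glutamine 14.52 mL; sodium bicarbonate 1.00 g

Working volume: 0.309 L.
ammonium nitrate: 2.55 g/L × 0.309 L = 0.79 g
kanamycin: dilute stock: 67.4 µg/mL × 309 mL ÷ 50000 µg/mL = 0.42 mL
magnesium sulfate: C1V1 = C2V2 → 6.07 mM × 309 mL ÷ 828 mM = 2.27 mL
L-glutamine: C1V1 = C2V2 → 9.4 mM × 309 mL ÷ 200 mM = 14.52 mL
sodium bicarbonate: 3.24 g/L × 0.309 L = 1.00 g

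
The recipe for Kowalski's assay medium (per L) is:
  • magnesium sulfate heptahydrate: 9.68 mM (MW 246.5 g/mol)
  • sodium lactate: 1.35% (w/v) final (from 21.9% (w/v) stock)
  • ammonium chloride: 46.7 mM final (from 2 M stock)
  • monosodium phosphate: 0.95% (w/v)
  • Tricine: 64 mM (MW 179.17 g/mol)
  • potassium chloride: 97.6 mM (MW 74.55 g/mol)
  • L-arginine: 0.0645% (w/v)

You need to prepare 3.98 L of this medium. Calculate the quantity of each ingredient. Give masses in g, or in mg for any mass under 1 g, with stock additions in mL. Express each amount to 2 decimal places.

Scale factor relative to 1 L: 3.98.
magnesium sulfate heptahydrate: 9.68 mmol/L × 246.5 g/mol × 3.98 L ÷ 1000 = 9.50 g
sodium lactate: dilute stock: 1.35% ÷ 21.9% × 3980 mL = 245.34 mL
ammonium chloride: C1V1 = C2V2 → 46.7 mM × 3980 mL ÷ 2000 mM = 92.93 mL
monosodium phosphate: 0.95% w/v = 9.5 g/L → 9.5 × 3.98 L = 37.81 g
Tricine: 64 mmol/L × 179.17 g/mol × 3.98 L ÷ 1000 = 45.64 g
potassium chloride: 97.6 mmol/L × 74.55 g/mol × 3.98 L ÷ 1000 = 28.96 g
L-arginine: 0.0645% w/v = 0.645 g/L → 0.645 × 3.98 L = 2.57 g

magnesium sulfate heptahydrate 9.50 g; sodium lactate 245.34 mL; ammonium chloride 92.93 mL; monosodium phosphate 37.81 g; Tricine 45.64 g; potassium chloride 28.96 g; L-arginine 2.57 g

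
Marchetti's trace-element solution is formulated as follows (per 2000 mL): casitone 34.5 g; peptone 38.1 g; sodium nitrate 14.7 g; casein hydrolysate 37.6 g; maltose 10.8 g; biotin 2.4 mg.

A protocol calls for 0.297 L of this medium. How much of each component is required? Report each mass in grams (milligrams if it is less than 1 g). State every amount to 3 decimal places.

casitone 5.123 g; peptone 5.658 g; sodium nitrate 2.183 g; casein hydrolysate 5.584 g; maltose 1.604 g; biotin 0.356 mg

Ratio of target to recipe volume: 297 / 2000 = 0.1485.
casitone: 34.5 g × (297 mL / 2000 mL) = 5.123 g
peptone: 38.1 g × (297 mL / 2000 mL) = 5.658 g
sodium nitrate: 14.7 g × (297 mL / 2000 mL) = 2.183 g
casein hydrolysate: 37.6 g × (297 mL / 2000 mL) = 5.584 g
maltose: 10.8 g × (297 mL / 2000 mL) = 1.604 g
biotin: 2.4 mg × (297 mL / 2000 mL) = 0.356 mg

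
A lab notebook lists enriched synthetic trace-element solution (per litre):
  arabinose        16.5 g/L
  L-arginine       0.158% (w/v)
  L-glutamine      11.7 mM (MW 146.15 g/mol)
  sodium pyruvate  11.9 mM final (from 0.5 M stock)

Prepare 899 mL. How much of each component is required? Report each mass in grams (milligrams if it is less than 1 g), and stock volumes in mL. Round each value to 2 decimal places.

arabinose 14.83 g; L-arginine 1.42 g; L-glutamine 1.54 g; sodium pyruvate 21.40 mL

Working volume: 899 mL = 0.899 L.
arabinose: 16.5 g/L × 0.899 L = 14.83 g
L-arginine: 0.158% w/v = 1.58 g/L → 1.58 × 0.899 L = 1.42 g
L-glutamine: 11.7 mmol/L × 146.15 g/mol × 0.899 L ÷ 1000 = 1.54 g
sodium pyruvate: V = C2·V2/C1 = 11.9 mM × 899 mL ÷ 500 mM = 21.40 mL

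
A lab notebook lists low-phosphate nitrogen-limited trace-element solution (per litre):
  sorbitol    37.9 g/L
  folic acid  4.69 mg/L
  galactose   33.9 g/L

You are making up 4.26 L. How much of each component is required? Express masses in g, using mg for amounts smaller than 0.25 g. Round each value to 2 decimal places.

sorbitol 161.45 g; folic acid 19.98 mg; galactose 144.41 g

Scale factor relative to 1 L: 4.26.
sorbitol: 37.9 g/L × 4.26 L = 161.45 g
folic acid: 4.69 mg/L × 4.26 L = 19.98 mg
galactose: 33.9 g/L × 4.26 L = 144.41 g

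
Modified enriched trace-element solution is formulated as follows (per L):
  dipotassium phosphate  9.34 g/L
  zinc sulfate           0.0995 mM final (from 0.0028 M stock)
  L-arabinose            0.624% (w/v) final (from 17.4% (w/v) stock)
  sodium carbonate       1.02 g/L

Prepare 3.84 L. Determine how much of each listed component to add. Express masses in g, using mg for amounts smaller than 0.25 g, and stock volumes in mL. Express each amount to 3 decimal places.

dipotassium phosphate 35.866 g; zinc sulfate 136.457 mL; L-arabinose 137.710 mL; sodium carbonate 3.917 g

Working volume: 3.84 L.
dipotassium phosphate: 9.34 g/L × 3.84 L = 35.866 g
zinc sulfate: V = C2·V2/C1 = 0.0995 mM × 3840 mL ÷ 2.8 mM = 136.457 mL
L-arabinose: V = C2·V2/C1 = 0.624% ÷ 17.4% × 3840 mL = 137.710 mL
sodium carbonate: 1.02 g/L × 3.84 L = 3.917 g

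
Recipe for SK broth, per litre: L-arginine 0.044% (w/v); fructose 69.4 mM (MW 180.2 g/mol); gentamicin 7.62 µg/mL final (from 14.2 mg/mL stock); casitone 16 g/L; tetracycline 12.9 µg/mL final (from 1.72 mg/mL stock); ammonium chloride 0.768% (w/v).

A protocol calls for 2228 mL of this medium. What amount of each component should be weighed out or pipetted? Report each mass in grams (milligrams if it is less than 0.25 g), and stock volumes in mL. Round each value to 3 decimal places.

L-arginine 0.980 g; fructose 27.863 g; gentamicin 1.196 mL; casitone 35.648 g; tetracycline 16.710 mL; ammonium chloride 17.111 g

Scale factor relative to 1 L: 2.228.
L-arginine: 0.044 g per 100 mL × 2228 mL ÷ 100 = 0.980 g
fructose: 69.4 mmol/L × 180.2 g/mol × 2.228 L ÷ 1000 = 27.863 g
gentamicin: dilute stock: 7.62 µg/mL × 2228 mL ÷ 14200 µg/mL = 1.196 mL
casitone: 16 g/L × 2.228 L = 35.648 g
tetracycline: V = C2·V2/C1 = 12.9 µg/mL × 2228 mL ÷ 1720 µg/mL = 16.710 mL
ammonium chloride: 0.768 g per 100 mL × 2228 mL ÷ 100 = 17.111 g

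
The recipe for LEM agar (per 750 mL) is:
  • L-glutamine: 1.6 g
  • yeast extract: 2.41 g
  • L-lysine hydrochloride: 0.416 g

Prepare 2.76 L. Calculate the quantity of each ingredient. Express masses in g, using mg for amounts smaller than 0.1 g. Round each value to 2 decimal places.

Ratio of target to recipe volume: 2760 / 750 = 3.68.
L-glutamine: 1.6 g × (2760 mL / 750 mL) = 5.89 g
yeast extract: 2.41 g × (2760 mL / 750 mL) = 8.87 g
L-lysine hydrochloride: 0.416 g × (2760 mL / 750 mL) = 1.53 g

L-glutamine 5.89 g; yeast extract 8.87 g; L-lysine hydrochloride 1.53 g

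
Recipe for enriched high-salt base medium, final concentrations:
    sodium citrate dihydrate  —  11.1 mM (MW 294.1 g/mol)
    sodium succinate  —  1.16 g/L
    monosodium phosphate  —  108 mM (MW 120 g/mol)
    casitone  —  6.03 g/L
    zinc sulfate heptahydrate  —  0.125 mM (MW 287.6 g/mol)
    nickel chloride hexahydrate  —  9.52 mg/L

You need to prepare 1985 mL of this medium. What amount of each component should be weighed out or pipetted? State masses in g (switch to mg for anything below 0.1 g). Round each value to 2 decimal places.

Scale factor relative to 1 L: 1.985.
sodium citrate dihydrate: 11.1 mmol/L × 294.1 g/mol × 1.985 L ÷ 1000 = 6.48 g
sodium succinate: 1.16 g/L × 1.985 L = 2.30 g
monosodium phosphate: 108 mmol/L × 120 g/mol × 1.985 L ÷ 1000 = 25.73 g
casitone: 6.03 g/L × 1.985 L = 11.97 g
zinc sulfate heptahydrate: 0.125 mmol/L × 287.6 mg/mmol × 1.985 L = 71.36 mg
nickel chloride hexahydrate: 9.52 mg/L × 1.985 L = 18.90 mg

sodium citrate dihydrate 6.48 g; sodium succinate 2.30 g; monosodium phosphate 25.73 g; casitone 11.97 g; zinc sulfate heptahydrate 71.36 mg; nickel chloride hexahydrate 18.90 mg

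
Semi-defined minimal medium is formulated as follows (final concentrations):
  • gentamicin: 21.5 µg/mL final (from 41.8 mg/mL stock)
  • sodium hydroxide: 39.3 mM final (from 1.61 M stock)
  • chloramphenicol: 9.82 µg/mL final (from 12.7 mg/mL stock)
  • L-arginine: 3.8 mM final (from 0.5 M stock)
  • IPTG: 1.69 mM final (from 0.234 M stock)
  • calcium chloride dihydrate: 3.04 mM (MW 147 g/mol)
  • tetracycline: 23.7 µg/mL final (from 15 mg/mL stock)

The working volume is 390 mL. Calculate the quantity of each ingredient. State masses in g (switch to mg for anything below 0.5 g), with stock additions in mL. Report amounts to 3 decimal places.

gentamicin 0.201 mL; sodium hydroxide 9.520 mL; chloramphenicol 0.302 mL; L-arginine 2.964 mL; IPTG 2.817 mL; calcium chloride dihydrate 174.283 mg; tetracycline 0.616 mL

Working volume: 390 mL = 0.39 L.
gentamicin: C1V1 = C2V2 → 21.5 µg/mL × 390 mL ÷ 41800 µg/mL = 0.201 mL
sodium hydroxide: C1V1 = C2V2 → 39.3 mM × 390 mL ÷ 1610 mM = 9.520 mL
chloramphenicol: dilute stock: 9.82 µg/mL × 390 mL ÷ 12700 µg/mL = 0.302 mL
L-arginine: dilute stock: 3.8 mM × 390 mL ÷ 500 mM = 2.964 mL
IPTG: dilute stock: 1.69 mM × 390 mL ÷ 234 mM = 2.817 mL
calcium chloride dihydrate: 3.04 mmol/L × 147 mg/mmol × 0.39 L = 174.283 mg
tetracycline: C1V1 = C2V2 → 23.7 µg/mL × 390 mL ÷ 15000 µg/mL = 0.616 mL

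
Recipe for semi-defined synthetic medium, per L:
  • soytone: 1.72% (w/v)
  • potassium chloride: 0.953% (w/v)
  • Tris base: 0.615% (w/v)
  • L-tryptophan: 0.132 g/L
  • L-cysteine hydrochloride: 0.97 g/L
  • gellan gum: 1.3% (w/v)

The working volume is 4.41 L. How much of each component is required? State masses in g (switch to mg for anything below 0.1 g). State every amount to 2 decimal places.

soytone 75.85 g; potassium chloride 42.03 g; Tris base 27.12 g; L-tryptophan 0.58 g; L-cysteine hydrochloride 4.28 g; gellan gum 57.33 g

Scale factor relative to 1 L: 4.41.
soytone: 1.72 g per 100 mL × 4410 mL ÷ 100 = 75.85 g
potassium chloride: 0.953% w/v = 9.53 g/L → 9.53 × 4.41 L = 42.03 g
Tris base: 0.615% w/v = 6.15 g/L → 6.15 × 4.41 L = 27.12 g
L-tryptophan: 0.132 g/L × 4.41 L = 0.58 g
L-cysteine hydrochloride: 0.97 g/L × 4.41 L = 4.28 g
gellan gum: 1.3% w/v = 13 g/L → 13 × 4.41 L = 57.33 g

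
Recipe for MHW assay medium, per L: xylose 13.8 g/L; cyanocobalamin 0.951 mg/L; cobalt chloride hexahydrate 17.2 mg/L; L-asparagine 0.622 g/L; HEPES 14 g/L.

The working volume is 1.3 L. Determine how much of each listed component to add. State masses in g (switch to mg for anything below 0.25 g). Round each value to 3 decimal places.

Scale factor relative to 1 L: 1.3.
xylose: 13.8 g/L × 1.3 L = 17.940 g
cyanocobalamin: 0.951 mg/L × 1.3 L = 1.236 mg
cobalt chloride hexahydrate: 17.2 mg/L × 1.3 L = 22.360 mg
L-asparagine: 0.622 g/L × 1.3 L = 0.809 g
HEPES: 14 g/L × 1.3 L = 18.200 g

xylose 17.940 g; cyanocobalamin 1.236 mg; cobalt chloride hexahydrate 22.360 mg; L-asparagine 0.809 g; HEPES 18.200 g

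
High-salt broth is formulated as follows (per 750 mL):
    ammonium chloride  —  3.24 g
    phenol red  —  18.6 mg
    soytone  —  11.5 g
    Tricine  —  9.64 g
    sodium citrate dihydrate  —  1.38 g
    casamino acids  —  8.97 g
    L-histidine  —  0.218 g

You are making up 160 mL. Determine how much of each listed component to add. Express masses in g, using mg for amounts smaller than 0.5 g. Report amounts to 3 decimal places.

Ratio of target to recipe volume: 160 / 750 = 0.213333.
ammonium chloride: 3.24 g × (160 mL / 750 mL) = 0.691 g
phenol red: 18.6 mg × (160 mL / 750 mL) = 3.968 mg
soytone: 11.5 g × (160 mL / 750 mL) = 2.453 g
Tricine: 9.64 g × (160 mL / 750 mL) = 2.057 g
sodium citrate dihydrate: 1.38 g × (160 mL / 750 mL) = 0.2944 g = 294.400 mg
casamino acids: 8.97 g × (160 mL / 750 mL) = 1.914 g
L-histidine: 0.218 g × (160 mL / 750 mL) = 0.0465067 g = 46.507 mg

ammonium chloride 0.691 g; phenol red 3.968 mg; soytone 2.453 g; Tricine 2.057 g; sodium citrate dihydrate 294.400 mg; casamino acids 1.914 g; L-histidine 46.507 mg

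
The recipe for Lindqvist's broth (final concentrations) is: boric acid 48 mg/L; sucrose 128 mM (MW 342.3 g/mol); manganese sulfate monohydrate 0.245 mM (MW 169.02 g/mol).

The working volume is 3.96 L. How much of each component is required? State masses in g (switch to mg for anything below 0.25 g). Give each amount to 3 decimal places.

Scale factor relative to 1 L: 3.96.
boric acid: 48 mg/L × 3.96 L = 190.080 mg
sucrose: 128 mmol/L × 342.3 g/mol × 3.96 L ÷ 1000 = 173.505 g
manganese sulfate monohydrate: 0.245 mmol/L × 169.02 mg/mmol × 3.96 L = 163.983 mg

boric acid 190.080 mg; sucrose 173.505 g; manganese sulfate monohydrate 163.983 mg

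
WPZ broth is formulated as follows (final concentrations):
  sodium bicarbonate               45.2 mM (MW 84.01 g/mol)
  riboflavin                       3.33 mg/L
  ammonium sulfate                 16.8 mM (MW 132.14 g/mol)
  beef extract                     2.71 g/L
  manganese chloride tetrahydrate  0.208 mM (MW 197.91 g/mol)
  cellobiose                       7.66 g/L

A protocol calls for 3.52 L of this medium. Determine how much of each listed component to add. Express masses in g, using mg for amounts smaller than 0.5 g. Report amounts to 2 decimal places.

sodium bicarbonate 13.37 g; riboflavin 11.72 mg; ammonium sulfate 7.81 g; beef extract 9.54 g; manganese chloride tetrahydrate 144.90 mg; cellobiose 26.96 g

Scale factor relative to 1 L: 3.52.
sodium bicarbonate: 45.2 mmol/L × 84.01 g/mol × 3.52 L ÷ 1000 = 13.37 g
riboflavin: 3.33 mg/L × 3.52 L = 11.72 mg
ammonium sulfate: 16.8 mmol/L × 132.14 g/mol × 3.52 L ÷ 1000 = 7.81 g
beef extract: 2.71 g/L × 3.52 L = 9.54 g
manganese chloride tetrahydrate: 0.208 mmol/L × 197.91 mg/mmol × 3.52 L = 144.90 mg
cellobiose: 7.66 g/L × 3.52 L = 26.96 g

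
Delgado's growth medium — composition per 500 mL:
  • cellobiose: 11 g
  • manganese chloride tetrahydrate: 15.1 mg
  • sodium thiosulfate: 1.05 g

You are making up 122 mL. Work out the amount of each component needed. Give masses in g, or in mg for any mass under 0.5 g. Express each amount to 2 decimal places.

Scale factor = 122 mL / 500 mL = 0.244.
cellobiose: 11 g × (122 mL / 500 mL) = 2.68 g
manganese chloride tetrahydrate: 15.1 mg × (122 mL / 500 mL) = 3.68 mg
sodium thiosulfate: 1.05 g × (122 mL / 500 mL) = 0.2562 g = 256.20 mg

cellobiose 2.68 g; manganese chloride tetrahydrate 3.68 mg; sodium thiosulfate 256.20 mg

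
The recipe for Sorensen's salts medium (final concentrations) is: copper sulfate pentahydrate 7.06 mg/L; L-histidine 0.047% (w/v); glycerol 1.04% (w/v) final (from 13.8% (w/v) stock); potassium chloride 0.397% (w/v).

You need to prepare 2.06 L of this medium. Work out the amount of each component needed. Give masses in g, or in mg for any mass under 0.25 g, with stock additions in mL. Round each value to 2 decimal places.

copper sulfate pentahydrate 14.54 mg; L-histidine 0.97 g; glycerol 155.25 mL; potassium chloride 8.18 g

Scale factor relative to 1 L: 2.06.
copper sulfate pentahydrate: 7.06 mg/L × 2.06 L = 14.54 mg
L-histidine: 0.047 g per 100 mL × 2060 mL ÷ 100 = 0.97 g
glycerol: C1V1 = C2V2 → 1.04% ÷ 13.8% × 2060 mL = 155.25 mL
potassium chloride: 0.397 g per 100 mL × 2060 mL ÷ 100 = 8.18 g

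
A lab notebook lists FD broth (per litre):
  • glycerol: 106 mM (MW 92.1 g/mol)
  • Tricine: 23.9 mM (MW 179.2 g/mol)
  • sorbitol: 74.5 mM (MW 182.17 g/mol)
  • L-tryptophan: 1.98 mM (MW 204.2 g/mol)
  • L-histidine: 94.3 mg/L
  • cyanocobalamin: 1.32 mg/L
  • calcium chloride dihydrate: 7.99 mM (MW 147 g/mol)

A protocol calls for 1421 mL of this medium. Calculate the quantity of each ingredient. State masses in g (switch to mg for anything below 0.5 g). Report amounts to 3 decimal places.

glycerol 13.873 g; Tricine 6.086 g; sorbitol 19.285 g; L-tryptophan 0.575 g; L-histidine 134.000 mg; cyanocobalamin 1.876 mg; calcium chloride dihydrate 1.669 g

Working volume: 1421 mL = 1.421 L.
glycerol: 106 mmol/L × 92.1 g/mol × 1.421 L ÷ 1000 = 13.873 g
Tricine: 23.9 mmol/L × 179.2 g/mol × 1.421 L ÷ 1000 = 6.086 g
sorbitol: 74.5 mmol/L × 182.17 g/mol × 1.421 L ÷ 1000 = 19.285 g
L-tryptophan: 1.98 mmol/L × 204.2 g/mol × 1.421 L ÷ 1000 = 0.575 g
L-histidine: 94.3 mg/L × 1.421 L = 134.000 mg
cyanocobalamin: 1.32 mg/L × 1.421 L = 1.876 mg
calcium chloride dihydrate: 7.99 mmol/L × 147 g/mol × 1.421 L ÷ 1000 = 1.669 g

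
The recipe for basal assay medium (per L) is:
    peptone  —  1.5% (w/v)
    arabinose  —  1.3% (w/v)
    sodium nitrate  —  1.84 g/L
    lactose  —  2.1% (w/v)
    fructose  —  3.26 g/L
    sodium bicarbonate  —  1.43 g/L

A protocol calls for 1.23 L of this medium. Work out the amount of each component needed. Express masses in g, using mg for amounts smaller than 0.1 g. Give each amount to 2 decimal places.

peptone 18.45 g; arabinose 15.99 g; sodium nitrate 2.26 g; lactose 25.83 g; fructose 4.01 g; sodium bicarbonate 1.76 g

Working volume: 1.23 L.
peptone: 1.5% w/v = 15 g/L → 15 × 1.23 L = 18.45 g
arabinose: 1.3% w/v = 13 g/L → 13 × 1.23 L = 15.99 g
sodium nitrate: 1.84 g/L × 1.23 L = 2.26 g
lactose: 2.1% w/v = 21 g/L → 21 × 1.23 L = 25.83 g
fructose: 3.26 g/L × 1.23 L = 4.01 g
sodium bicarbonate: 1.43 g/L × 1.23 L = 1.76 g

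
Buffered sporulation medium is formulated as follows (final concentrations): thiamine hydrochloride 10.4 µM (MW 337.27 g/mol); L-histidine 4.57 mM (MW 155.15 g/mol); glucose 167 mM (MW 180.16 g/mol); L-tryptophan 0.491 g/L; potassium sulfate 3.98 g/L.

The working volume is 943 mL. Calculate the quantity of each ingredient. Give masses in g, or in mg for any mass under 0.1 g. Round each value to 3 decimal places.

Target volume = 943 mL = 0.943 L.
thiamine hydrochloride: 10.4 µmol/L × 337.27 g/mol × 0.943 L ÷ 1000 = 3.308 mg
L-histidine: 4.57 mmol/L × 155.15 g/mol × 0.943 L ÷ 1000 = 0.669 g
glucose: 167 mmol/L × 180.16 g/mol × 0.943 L ÷ 1000 = 28.372 g
L-tryptophan: 0.491 g/L × 0.943 L = 0.463 g
potassium sulfate: 3.98 g/L × 0.943 L = 3.753 g

thiamine hydrochloride 3.308 mg; L-histidine 0.669 g; glucose 28.372 g; L-tryptophan 0.463 g; potassium sulfate 3.753 g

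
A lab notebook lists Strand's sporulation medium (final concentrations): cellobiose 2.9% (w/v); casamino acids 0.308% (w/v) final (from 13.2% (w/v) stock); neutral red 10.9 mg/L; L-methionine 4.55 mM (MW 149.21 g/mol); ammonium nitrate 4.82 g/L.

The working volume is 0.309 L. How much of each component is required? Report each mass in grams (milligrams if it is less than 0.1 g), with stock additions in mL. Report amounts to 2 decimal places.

Scale factor relative to 1 L: 0.309.
cellobiose: 2.9% w/v = 29 g/L → 29 × 0.309 L = 8.96 g
casamino acids: dilute stock: 0.308% ÷ 13.2% × 309 mL = 7.21 mL
neutral red: 10.9 mg/L × 0.309 L = 3.37 mg
L-methionine: 4.55 mmol/L × 149.21 g/mol × 0.309 L ÷ 1000 = 0.21 g
ammonium nitrate: 4.82 g/L × 0.309 L = 1.49 g

cellobiose 8.96 g; casamino acids 7.21 mL; neutral red 3.37 mg; L-methionine 0.21 g; ammonium nitrate 1.49 g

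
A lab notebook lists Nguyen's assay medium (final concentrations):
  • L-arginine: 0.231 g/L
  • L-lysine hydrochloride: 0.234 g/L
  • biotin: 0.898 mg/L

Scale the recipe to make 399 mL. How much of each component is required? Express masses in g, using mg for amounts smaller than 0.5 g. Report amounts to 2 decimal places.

L-arginine 92.17 mg; L-lysine hydrochloride 93.37 mg; biotin 0.36 mg

Target volume = 399 mL = 0.399 L.
L-arginine: 0.231 g/L × 0.399 L = 0.092169 g = 92.17 mg
L-lysine hydrochloride: 0.234 g/L × 0.399 L = 0.093366 g = 93.37 mg
biotin: 0.898 mg/L × 0.399 L = 0.36 mg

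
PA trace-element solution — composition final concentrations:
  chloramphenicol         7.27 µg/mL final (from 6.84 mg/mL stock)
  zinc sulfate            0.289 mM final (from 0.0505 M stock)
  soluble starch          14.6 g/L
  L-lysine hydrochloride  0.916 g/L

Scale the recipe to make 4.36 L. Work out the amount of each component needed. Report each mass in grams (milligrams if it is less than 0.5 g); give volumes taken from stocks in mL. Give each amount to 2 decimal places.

chloramphenicol 4.63 mL; zinc sulfate 24.95 mL; soluble starch 63.66 g; L-lysine hydrochloride 3.99 g

Scale factor relative to 1 L: 4.36.
chloramphenicol: dilute stock: 7.27 µg/mL × 4360 mL ÷ 6840 µg/mL = 4.63 mL
zinc sulfate: dilute stock: 0.289 mM × 4360 mL ÷ 50.5 mM = 24.95 mL
soluble starch: 14.6 g/L × 4.36 L = 63.66 g
L-lysine hydrochloride: 0.916 g/L × 4.36 L = 3.99 g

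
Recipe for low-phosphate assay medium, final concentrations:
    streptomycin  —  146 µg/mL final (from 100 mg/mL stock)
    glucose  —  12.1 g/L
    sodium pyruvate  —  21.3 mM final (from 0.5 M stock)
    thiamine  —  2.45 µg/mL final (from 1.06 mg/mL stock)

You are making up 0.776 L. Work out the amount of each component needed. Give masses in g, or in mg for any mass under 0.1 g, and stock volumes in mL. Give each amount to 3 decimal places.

streptomycin 1.133 mL; glucose 9.390 g; sodium pyruvate 33.058 mL; thiamine 1.794 mL

Scale factor relative to 1 L: 0.776.
streptomycin: C1V1 = C2V2 → 146 µg/mL × 776 mL ÷ 100000 µg/mL = 1.133 mL
glucose: 12.1 g/L × 0.776 L = 9.390 g
sodium pyruvate: C1V1 = C2V2 → 21.3 mM × 776 mL ÷ 500 mM = 33.058 mL
thiamine: C1V1 = C2V2 → 2.45 µg/mL × 776 mL ÷ 1060 µg/mL = 1.794 mL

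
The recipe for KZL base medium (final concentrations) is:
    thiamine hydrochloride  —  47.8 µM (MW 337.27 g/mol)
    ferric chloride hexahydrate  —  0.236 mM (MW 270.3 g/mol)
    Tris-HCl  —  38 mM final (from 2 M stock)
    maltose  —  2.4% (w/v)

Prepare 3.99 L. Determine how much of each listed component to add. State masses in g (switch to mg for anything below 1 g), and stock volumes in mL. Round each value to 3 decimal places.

thiamine hydrochloride 64.325 mg; ferric chloride hexahydrate 254.525 mg; Tris-HCl 75.810 mL; maltose 95.760 g

Working volume: 3.99 L.
thiamine hydrochloride: 47.8 µmol/L × 337.27 g/mol × 3.99 L ÷ 1000 = 64.325 mg
ferric chloride hexahydrate: 0.236 mmol/L × 270.3 mg/mmol × 3.99 L = 254.525 mg
Tris-HCl: C1V1 = C2V2 → 38 mM × 3990 mL ÷ 2000 mM = 75.810 mL
maltose: 2.4% w/v = 24 g/L → 24 × 3.99 L = 95.760 g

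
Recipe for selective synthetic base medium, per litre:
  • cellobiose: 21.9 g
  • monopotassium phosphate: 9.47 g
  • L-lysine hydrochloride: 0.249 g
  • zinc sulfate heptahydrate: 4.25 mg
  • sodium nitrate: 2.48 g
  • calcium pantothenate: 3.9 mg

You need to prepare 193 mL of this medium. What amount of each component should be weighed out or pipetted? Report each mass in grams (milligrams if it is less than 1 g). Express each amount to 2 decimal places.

Ratio of target to recipe volume: 193 / 1000 = 0.193.
cellobiose: 21.9 g × (193 mL / 1000 mL) = 4.23 g
monopotassium phosphate: 9.47 g × (193 mL / 1000 mL) = 1.83 g
L-lysine hydrochloride: 0.249 g × (193 mL / 1000 mL) = 0.048057 g = 48.06 mg
zinc sulfate heptahydrate: 4.25 mg × (193 mL / 1000 mL) = 0.82 mg
sodium nitrate: 2.48 g × (193 mL / 1000 mL) = 0.47864 g = 478.64 mg
calcium pantothenate: 3.9 mg × (193 mL / 1000 mL) = 0.75 mg

cellobiose 4.23 g; monopotassium phosphate 1.83 g; L-lysine hydrochloride 48.06 mg; zinc sulfate heptahydrate 0.82 mg; sodium nitrate 478.64 mg; calcium pantothenate 0.75 mg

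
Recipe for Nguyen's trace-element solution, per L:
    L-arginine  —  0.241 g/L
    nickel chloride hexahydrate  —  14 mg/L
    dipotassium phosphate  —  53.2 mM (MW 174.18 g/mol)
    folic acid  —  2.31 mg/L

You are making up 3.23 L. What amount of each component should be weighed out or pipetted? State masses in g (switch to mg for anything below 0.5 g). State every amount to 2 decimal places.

Working volume: 3.23 L.
L-arginine: 0.241 g/L × 3.23 L = 0.78 g
nickel chloride hexahydrate: 14 mg/L × 3.23 L = 45.22 mg
dipotassium phosphate: 53.2 mmol/L × 174.18 g/mol × 3.23 L ÷ 1000 = 29.93 g
folic acid: 2.31 mg/L × 3.23 L = 7.46 mg

L-arginine 0.78 g; nickel chloride hexahydrate 45.22 mg; dipotassium phosphate 29.93 g; folic acid 7.46 mg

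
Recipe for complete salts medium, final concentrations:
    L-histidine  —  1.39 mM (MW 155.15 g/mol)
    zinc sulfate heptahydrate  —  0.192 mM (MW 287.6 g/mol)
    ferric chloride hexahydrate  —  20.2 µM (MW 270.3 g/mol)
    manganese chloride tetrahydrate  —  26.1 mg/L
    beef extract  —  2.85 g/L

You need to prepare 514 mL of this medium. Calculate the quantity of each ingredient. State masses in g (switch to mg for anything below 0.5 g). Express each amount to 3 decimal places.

Working volume: 514 mL = 0.514 L.
L-histidine: 1.39 mmol/L × 155.15 mg/mmol × 0.514 L = 110.848 mg
zinc sulfate heptahydrate: 0.192 mmol/L × 287.6 mg/mmol × 0.514 L = 28.383 mg
ferric chloride hexahydrate: 20.2 µmol/L × 270.3 g/mol × 0.514 L ÷ 1000 = 2.806 mg
manganese chloride tetrahydrate: 26.1 mg/L × 0.514 L = 13.415 mg
beef extract: 2.85 g/L × 0.514 L = 1.465 g

L-histidine 110.848 mg; zinc sulfate heptahydrate 28.383 mg; ferric chloride hexahydrate 2.806 mg; manganese chloride tetrahydrate 13.415 mg; beef extract 1.465 g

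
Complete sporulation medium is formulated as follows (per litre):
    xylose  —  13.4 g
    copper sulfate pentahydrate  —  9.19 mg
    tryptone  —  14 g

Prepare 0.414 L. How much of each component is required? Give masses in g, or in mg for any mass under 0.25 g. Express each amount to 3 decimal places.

Scale factor = 414 mL / 1000 mL = 0.414.
xylose: 13.4 g × (414 mL / 1000 mL) = 5.548 g
copper sulfate pentahydrate: 9.19 mg × (414 mL / 1000 mL) = 3.805 mg
tryptone: 14 g × (414 mL / 1000 mL) = 5.796 g

xylose 5.548 g; copper sulfate pentahydrate 3.805 mg; tryptone 5.796 g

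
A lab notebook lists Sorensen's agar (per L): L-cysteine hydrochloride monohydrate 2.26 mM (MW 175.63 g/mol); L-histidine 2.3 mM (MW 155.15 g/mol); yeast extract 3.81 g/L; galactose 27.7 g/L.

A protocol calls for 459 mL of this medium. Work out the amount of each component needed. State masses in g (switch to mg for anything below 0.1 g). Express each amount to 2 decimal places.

Scale factor relative to 1 L: 0.459.
L-cysteine hydrochloride monohydrate: 2.26 mmol/L × 175.63 g/mol × 0.459 L ÷ 1000 = 0.18 g
L-histidine: 2.3 mmol/L × 155.15 g/mol × 0.459 L ÷ 1000 = 0.16 g
yeast extract: 3.81 g/L × 0.459 L = 1.75 g
galactose: 27.7 g/L × 0.459 L = 12.71 g

L-cysteine hydrochloride monohydrate 0.18 g; L-histidine 0.16 g; yeast extract 1.75 g; galactose 12.71 g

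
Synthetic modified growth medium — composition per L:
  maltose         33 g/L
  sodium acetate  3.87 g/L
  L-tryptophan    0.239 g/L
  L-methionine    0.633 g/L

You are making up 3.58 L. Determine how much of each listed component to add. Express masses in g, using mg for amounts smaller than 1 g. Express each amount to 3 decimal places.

Scale factor relative to 1 L: 3.58.
maltose: 33 g/L × 3.58 L = 118.140 g
sodium acetate: 3.87 g/L × 3.58 L = 13.855 g
L-tryptophan: 0.239 g/L × 3.58 L = 0.85562 g = 855.620 mg
L-methionine: 0.633 g/L × 3.58 L = 2.266 g

maltose 118.140 g; sodium acetate 13.855 g; L-tryptophan 855.620 mg; L-methionine 2.266 g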